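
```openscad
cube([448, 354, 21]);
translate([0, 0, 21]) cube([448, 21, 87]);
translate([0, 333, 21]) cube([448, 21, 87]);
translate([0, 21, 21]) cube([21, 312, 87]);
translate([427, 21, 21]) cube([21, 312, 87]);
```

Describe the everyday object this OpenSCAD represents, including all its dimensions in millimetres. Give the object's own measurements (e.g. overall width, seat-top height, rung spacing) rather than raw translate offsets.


An open-topped rectangular box: outside dimensions 448×354×108 mm, with a uniform wall and base thickness of 21 mm. The base is a full 448×354 slab on the floor; four walls sit on top of the base. The front and back walls (the −y and +y sides) span the full width; the two side walls fit between them.


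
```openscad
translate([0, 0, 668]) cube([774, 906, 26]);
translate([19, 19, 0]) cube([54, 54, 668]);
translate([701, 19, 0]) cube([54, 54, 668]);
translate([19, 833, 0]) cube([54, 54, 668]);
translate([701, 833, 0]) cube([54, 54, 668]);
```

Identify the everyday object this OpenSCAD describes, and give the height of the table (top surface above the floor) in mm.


A table. The table height is 694 mm.

A 774×906×26 slab sits at z = 668 on four 54 mm square posts — a table. The top surface is at 668 + 26 = 694 mm.


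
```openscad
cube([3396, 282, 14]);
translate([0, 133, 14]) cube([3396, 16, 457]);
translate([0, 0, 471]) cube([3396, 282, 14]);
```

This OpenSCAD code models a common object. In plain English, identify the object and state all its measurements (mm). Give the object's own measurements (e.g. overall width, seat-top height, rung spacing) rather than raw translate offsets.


An I-beam lying along x, 3396 mm long. Overall section height 485 mm. Two flanges 282 mm wide (y) and 14 mm thick, one on the floor and one at the top; a web 16 mm thick runs between them, centred on the flange width.


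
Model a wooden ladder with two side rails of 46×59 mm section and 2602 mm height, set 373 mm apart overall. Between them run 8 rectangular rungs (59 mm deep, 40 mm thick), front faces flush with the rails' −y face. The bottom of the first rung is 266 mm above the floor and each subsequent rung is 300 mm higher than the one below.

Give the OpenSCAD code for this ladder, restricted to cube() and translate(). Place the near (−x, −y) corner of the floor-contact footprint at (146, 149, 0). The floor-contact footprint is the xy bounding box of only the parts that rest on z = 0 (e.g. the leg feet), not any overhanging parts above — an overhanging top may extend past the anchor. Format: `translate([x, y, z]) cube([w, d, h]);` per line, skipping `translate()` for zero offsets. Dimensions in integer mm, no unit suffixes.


// rung span = 373 - 2*46 = 281
// rung[k] z = 266 + k*300
translate([146, 149, 0]) cube([46, 59, 2602]);
translate([473, 149, 0]) cube([46, 59, 2602]);
translate([192, 149, 266]) cube([281, 59, 40]);
translate([192, 149, 566]) cube([281, 59, 40]);
translate([192, 149, 866]) cube([281, 59, 40]);
translate([192, 149, 1166]) cube([281, 59, 40]);
translate([192, 149, 1466]) cube([281, 59, 40]);
translate([192, 149, 1766]) cube([281, 59, 40]);
translate([192, 149, 2066]) cube([281, 59, 40]);
translate([192, 149, 2366]) cube([281, 59, 40]);


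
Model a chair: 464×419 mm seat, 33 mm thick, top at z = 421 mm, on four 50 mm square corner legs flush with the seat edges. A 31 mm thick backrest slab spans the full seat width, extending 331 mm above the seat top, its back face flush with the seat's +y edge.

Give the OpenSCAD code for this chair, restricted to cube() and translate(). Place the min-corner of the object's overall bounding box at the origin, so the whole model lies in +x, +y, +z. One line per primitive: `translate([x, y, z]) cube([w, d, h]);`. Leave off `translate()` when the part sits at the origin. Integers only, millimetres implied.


translate([0, 0, 388]) cube([464, 419, 33]);
cube([50, 50, 388]);
translate([414, 0, 0]) cube([50, 50, 388]);
translate([0, 369, 0]) cube([50, 50, 388]);
translate([414, 369, 0]) cube([50, 50, 388]);
translate([0, 388, 421]) cube([464, 31, 331]);


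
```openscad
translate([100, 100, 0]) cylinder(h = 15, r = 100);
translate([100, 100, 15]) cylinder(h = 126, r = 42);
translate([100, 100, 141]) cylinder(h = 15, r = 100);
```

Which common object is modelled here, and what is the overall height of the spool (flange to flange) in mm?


A spool. The overall height is 156 mm.

Three coaxial cylinders, large–small–large — a spool. Two 15 mm flanges and a 126 mm core give 15 + 126 + 15 = 156 mm.


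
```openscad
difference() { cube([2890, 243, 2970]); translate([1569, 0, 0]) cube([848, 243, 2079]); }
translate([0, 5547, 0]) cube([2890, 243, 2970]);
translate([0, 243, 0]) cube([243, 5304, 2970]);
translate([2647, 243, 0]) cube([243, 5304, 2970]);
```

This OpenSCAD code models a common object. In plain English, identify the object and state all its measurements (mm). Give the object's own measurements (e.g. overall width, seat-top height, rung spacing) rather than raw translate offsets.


A single room: four walls, each 2970 mm tall and 243 mm thick, enclosing an outside footprint 2890×5790 mm (x × y), no floor or roof. The front and back walls (−y and +y sides) run the full x-width; the side walls fit between their inner faces. A door opening 848 mm wide and 2079 mm tall is cut through the front wall from the floor up, its −x edge 1569 mm from the wall's −x end.


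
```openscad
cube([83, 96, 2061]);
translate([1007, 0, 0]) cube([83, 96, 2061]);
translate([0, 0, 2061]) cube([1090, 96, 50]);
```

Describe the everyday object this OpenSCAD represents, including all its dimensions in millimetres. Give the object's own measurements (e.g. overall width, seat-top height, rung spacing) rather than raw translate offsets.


A door frame. The clear opening is 924 mm wide and 2061 mm high. Two 83 mm wide jambs, 96 mm deep, stand either side of the opening from the floor to the top of the opening. A 50 mm thick head sits across the top of both jambs, spanning the full outside width of the frame.


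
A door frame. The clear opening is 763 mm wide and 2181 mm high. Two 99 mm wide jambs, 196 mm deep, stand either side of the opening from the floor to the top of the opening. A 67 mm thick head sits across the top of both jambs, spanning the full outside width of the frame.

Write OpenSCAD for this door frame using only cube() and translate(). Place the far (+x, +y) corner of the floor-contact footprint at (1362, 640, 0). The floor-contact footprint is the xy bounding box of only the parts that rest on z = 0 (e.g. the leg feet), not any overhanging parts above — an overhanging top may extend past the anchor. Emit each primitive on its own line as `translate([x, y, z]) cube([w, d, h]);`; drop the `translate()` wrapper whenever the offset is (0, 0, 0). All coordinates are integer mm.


translate([401, 444, 0]) cube([99, 196, 2181]);
translate([1263, 444, 0]) cube([99, 196, 2181]);
translate([401, 444, 2181]) cube([961, 196, 67]);


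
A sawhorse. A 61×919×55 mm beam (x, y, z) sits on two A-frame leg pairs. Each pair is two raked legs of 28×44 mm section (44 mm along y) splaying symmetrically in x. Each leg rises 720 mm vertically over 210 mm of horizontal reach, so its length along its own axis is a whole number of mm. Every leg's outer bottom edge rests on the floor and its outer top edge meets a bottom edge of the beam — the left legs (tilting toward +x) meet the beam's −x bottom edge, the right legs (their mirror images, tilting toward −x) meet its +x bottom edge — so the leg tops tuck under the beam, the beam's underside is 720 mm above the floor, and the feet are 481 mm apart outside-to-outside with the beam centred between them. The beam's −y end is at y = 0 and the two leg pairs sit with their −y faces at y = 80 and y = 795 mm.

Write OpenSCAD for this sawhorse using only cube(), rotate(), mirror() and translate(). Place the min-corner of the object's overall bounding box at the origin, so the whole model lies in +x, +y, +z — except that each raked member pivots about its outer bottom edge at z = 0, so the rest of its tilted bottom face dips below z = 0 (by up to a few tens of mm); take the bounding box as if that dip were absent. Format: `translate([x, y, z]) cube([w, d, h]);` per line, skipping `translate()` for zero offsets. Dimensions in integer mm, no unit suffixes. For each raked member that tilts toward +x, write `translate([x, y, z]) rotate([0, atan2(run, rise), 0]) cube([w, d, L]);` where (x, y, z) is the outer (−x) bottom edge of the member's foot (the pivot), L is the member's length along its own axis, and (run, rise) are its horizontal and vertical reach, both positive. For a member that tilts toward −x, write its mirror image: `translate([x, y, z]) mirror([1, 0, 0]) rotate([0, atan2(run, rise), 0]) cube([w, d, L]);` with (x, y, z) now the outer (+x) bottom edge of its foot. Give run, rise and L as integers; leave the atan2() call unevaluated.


translate([210, 0, 720]) cube([61, 919, 55]);
translate([0, 80, 0]) rotate([0, atan2(210, 720), 0]) cube([28, 44, 750]);
translate([481, 80, 0]) mirror([1, 0, 0]) rotate([0, atan2(210, 720), 0]) cube([28, 44, 750]);
translate([0, 795, 0]) rotate([0, atan2(210, 720), 0]) cube([28, 44, 750]);
translate([481, 795, 0]) mirror([1, 0, 0]) rotate([0, atan2(210, 720), 0]) cube([28, 44, 750]);


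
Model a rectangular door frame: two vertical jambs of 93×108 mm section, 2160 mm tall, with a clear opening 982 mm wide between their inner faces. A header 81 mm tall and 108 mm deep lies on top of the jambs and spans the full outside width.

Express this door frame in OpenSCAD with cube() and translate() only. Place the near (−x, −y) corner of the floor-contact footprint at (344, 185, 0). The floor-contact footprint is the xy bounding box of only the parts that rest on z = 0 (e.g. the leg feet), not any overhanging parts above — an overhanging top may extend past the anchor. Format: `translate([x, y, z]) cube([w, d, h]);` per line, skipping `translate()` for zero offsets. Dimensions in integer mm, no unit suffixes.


translate([344, 185, 0]) cube([93, 108, 2160]);
translate([1419, 185, 0]) cube([93, 108, 2160]);
translate([344, 185, 2160]) cube([1168, 108, 81]);


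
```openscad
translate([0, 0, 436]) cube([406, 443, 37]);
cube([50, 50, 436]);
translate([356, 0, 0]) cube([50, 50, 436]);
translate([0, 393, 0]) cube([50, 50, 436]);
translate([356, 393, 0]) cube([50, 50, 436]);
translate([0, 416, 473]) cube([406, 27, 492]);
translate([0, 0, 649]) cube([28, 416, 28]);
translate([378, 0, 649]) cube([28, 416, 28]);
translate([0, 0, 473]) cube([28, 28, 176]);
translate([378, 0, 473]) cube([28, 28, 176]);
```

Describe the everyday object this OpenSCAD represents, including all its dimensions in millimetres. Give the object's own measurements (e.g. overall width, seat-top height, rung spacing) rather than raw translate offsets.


A chair. The seat is a 406×443×37 mm slab with its top at z = 473 mm, on four 50×50 mm corner legs (flush with the seat edges, standing on z = 0). A flat backrest 27 mm thick, 492 mm tall, spans the full seat width and rises from the seat top along its +y edge, rear face flush with the rear of the seat. Two armrests of 28×28 mm section run along each side from the seat's front edge to the front of the backrest, top faces 204 mm above the seat top and outer faces flush with the seat's x-edges; a 28×28 mm post under the front of each armrest stands on the seat at the front corner.


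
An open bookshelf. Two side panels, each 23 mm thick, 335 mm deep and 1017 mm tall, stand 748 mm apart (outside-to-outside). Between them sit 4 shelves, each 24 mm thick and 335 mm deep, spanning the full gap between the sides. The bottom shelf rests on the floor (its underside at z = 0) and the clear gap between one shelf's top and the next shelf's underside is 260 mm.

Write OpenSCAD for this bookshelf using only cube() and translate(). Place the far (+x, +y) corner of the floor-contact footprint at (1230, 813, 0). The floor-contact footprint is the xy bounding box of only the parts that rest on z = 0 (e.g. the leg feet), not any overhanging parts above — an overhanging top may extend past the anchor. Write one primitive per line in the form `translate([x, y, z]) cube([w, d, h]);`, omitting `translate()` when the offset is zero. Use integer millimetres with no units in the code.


translate([482, 478, 0]) cube([23, 335, 1017]);
translate([1207, 478, 0]) cube([23, 335, 1017]);
translate([505, 478, 0]) cube([702, 335, 24]);
translate([505, 478, 284]) cube([702, 335, 24]);
translate([505, 478, 568]) cube([702, 335, 24]);
translate([505, 478, 852]) cube([702, 335, 24]);


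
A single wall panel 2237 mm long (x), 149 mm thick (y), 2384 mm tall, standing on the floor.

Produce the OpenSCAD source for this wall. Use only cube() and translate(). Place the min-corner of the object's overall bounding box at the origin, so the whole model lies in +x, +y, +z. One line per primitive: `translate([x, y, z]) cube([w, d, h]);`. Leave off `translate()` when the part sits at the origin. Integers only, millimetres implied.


cube([2237, 149, 2384]);


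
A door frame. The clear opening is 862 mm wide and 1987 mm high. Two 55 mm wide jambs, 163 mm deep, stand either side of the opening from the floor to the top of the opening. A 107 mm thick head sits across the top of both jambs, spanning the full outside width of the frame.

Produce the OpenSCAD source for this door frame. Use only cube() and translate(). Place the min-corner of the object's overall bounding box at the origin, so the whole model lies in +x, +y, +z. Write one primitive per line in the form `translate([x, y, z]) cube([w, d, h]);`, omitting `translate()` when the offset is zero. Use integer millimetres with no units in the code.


cube([55, 163, 1987]);
translate([917, 0, 0]) cube([55, 163, 1987]);
translate([0, 0, 1987]) cube([972, 163, 107]);


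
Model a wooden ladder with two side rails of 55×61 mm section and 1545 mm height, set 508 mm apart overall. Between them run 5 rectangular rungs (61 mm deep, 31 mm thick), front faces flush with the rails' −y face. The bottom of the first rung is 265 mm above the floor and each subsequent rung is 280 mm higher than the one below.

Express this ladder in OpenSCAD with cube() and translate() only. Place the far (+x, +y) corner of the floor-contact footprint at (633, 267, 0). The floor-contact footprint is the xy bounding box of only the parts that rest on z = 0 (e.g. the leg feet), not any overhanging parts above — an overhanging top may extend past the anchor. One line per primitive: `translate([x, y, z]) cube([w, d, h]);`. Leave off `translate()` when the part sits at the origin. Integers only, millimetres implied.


translate([125, 206, 0]) cube([55, 61, 1545]);
translate([578, 206, 0]) cube([55, 61, 1545]);
translate([180, 206, 265]) cube([398, 61, 31]);
translate([180, 206, 545]) cube([398, 61, 31]);
translate([180, 206, 825]) cube([398, 61, 31]);
translate([180, 206, 1105]) cube([398, 61, 31]);
translate([180, 206, 1385]) cube([398, 61, 31]);


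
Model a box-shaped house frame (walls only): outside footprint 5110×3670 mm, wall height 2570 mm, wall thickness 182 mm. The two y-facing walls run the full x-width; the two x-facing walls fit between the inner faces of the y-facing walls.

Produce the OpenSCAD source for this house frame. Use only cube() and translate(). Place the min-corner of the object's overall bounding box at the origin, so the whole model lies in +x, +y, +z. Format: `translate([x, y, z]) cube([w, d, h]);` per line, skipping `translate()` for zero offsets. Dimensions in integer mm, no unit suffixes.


cube([5110, 182, 2570]);
translate([0, 3488, 0]) cube([5110, 182, 2570]);
translate([0, 182, 0]) cube([182, 3306, 2570]);
translate([4928, 182, 0]) cube([182, 3306, 2570]);


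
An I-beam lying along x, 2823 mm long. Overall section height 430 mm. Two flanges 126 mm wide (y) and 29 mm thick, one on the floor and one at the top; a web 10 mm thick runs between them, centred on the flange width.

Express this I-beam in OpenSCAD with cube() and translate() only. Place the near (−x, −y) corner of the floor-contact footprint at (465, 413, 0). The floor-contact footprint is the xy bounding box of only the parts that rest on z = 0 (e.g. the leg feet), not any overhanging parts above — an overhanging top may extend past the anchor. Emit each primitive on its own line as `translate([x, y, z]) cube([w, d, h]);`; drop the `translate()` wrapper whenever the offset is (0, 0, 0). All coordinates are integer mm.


translate([465, 413, 0]) cube([2823, 126, 29]);
translate([465, 471, 29]) cube([2823, 10, 372]);
translate([465, 413, 401]) cube([2823, 126, 29]);


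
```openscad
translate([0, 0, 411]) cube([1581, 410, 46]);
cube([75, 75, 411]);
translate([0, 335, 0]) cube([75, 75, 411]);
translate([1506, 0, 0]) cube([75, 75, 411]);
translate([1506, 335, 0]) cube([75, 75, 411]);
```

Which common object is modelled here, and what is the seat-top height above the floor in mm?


A bench. The seat-top height is 457 mm.

A long slab on four corner posts — a bench. The slab sits at z = 411 with thickness 46, so the top is 411 + 46 = 457 mm.


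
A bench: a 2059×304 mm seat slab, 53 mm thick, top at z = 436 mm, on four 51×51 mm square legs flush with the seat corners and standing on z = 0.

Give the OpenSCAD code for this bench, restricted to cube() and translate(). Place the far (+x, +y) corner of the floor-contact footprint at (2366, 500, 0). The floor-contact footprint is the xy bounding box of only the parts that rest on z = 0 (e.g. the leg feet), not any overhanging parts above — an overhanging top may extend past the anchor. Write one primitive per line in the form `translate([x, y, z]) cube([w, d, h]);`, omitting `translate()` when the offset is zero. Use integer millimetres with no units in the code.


translate([307, 196, 383]) cube([2059, 304, 53]);
translate([307, 196, 0]) cube([51, 51, 383]);
translate([307, 449, 0]) cube([51, 51, 383]);
translate([2315, 196, 0]) cube([51, 51, 383]);
translate([2315, 449, 0]) cube([51, 51, 383]);


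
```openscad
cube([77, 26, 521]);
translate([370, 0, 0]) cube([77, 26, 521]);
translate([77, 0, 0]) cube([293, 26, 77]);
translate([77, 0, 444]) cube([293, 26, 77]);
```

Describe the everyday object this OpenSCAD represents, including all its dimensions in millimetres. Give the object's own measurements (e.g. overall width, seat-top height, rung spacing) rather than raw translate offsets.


A rectangular picture frame lying in the x–z plane (depth along y). The opening is 293 mm wide (x) by 367 mm tall (z), surrounded by a border 77 mm wide on all four sides. The frame is 26 mm deep and is made of two full-height vertical stiles with two horizontal rails fitted between them.


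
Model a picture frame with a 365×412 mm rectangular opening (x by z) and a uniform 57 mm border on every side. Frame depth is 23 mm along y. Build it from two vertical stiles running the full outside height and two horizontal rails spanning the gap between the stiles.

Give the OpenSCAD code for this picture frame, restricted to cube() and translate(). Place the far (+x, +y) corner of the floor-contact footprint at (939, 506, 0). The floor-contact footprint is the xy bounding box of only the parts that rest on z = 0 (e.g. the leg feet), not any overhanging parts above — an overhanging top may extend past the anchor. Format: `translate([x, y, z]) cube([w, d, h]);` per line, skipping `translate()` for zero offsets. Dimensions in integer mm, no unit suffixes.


translate([460, 483, 0]) cube([57, 23, 526]);
translate([882, 483, 0]) cube([57, 23, 526]);
translate([517, 483, 0]) cube([365, 23, 57]);
translate([517, 483, 469]) cube([365, 23, 57]);


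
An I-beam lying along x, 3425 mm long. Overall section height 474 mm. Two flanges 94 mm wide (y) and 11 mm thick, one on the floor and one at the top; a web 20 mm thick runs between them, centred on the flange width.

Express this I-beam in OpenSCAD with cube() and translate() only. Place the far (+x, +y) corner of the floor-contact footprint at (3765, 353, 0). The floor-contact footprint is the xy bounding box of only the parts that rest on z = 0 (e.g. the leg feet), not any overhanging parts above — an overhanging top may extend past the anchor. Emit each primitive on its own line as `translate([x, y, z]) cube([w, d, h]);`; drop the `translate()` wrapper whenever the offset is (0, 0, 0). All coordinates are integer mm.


translate([340, 259, 0]) cube([3425, 94, 11]);
translate([340, 296, 11]) cube([3425, 20, 452]);
translate([340, 259, 463]) cube([3425, 94, 11]);


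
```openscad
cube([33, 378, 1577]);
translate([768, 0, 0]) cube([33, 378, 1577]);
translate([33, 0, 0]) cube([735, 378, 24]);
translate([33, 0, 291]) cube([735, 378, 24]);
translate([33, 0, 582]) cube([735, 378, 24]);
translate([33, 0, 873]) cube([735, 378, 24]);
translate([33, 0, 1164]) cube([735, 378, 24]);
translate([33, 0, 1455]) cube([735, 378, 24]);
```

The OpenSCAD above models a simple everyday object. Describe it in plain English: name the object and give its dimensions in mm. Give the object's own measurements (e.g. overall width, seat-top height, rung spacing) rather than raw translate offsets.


An open bookshelf. Two side panels, each 33 mm thick, 378 mm deep and 1577 mm tall, stand 801 mm apart (outside-to-outside). Between them sit 6 shelves, each 24 mm thick and 378 mm deep, spanning the full gap between the sides. The bottom shelf rests on the floor (its underside at z = 0) and the clear gap between one shelf's top and the next shelf's underside is 267 mm.


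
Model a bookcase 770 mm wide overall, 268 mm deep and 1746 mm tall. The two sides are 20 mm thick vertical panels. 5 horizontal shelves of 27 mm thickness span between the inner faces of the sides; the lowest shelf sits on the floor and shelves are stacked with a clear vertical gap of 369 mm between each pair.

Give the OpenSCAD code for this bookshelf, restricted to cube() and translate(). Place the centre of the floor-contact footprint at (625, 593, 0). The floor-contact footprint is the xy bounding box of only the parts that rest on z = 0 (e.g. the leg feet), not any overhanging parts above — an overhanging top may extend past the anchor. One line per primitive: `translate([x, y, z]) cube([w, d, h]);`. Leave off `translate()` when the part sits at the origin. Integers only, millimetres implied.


translate([240, 459, 0]) cube([20, 268, 1746]);
translate([990, 459, 0]) cube([20, 268, 1746]);
translate([260, 459, 0]) cube([730, 268, 27]);
translate([260, 459, 396]) cube([730, 268, 27]);
translate([260, 459, 792]) cube([730, 268, 27]);
translate([260, 459, 1188]) cube([730, 268, 27]);
translate([260, 459, 1584]) cube([730, 268, 27]);


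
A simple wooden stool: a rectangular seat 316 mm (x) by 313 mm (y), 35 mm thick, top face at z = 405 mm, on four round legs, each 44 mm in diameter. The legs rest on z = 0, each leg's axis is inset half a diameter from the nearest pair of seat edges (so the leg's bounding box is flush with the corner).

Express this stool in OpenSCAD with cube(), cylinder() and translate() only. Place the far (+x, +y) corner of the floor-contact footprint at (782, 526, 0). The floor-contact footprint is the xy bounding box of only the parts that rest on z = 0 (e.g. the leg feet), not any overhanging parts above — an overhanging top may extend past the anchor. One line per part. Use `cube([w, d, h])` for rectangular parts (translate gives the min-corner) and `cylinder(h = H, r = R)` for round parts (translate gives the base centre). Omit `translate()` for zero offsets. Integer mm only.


// leg_h = 405 - 35 = 370
translate([466, 213, 370]) cube([316, 313, 35]);
translate([488, 235, 0]) cylinder(h = 370, r = 22);
translate([760, 235, 0]) cylinder(h = 370, r = 22);
translate([488, 504, 0]) cylinder(h = 370, r = 22);
translate([760, 504, 0]) cylinder(h = 370, r = 22);


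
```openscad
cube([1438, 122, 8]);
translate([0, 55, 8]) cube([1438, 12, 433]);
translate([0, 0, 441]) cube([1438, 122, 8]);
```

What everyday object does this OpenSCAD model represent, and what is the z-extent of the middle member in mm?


An I-beam. The web height is 433 mm.

Two wide flanges with a thin centred web — an I-beam. Overall 449 mm minus two 8 mm flanges gives a web of 449 − 2·8 = 433 mm.


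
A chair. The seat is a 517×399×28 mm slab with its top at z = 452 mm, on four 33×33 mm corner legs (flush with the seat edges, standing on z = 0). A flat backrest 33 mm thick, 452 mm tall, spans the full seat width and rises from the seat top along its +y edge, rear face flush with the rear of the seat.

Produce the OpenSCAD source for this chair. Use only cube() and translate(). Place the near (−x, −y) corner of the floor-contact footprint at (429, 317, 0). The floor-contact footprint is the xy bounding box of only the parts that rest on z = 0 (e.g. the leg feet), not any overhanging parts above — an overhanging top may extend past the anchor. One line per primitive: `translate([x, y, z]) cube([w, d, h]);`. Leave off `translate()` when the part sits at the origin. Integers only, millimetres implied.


translate([429, 317, 424]) cube([517, 399, 28]);
translate([429, 317, 0]) cube([33, 33, 424]);
translate([913, 317, 0]) cube([33, 33, 424]);
translate([429, 683, 0]) cube([33, 33, 424]);
translate([913, 683, 0]) cube([33, 33, 424]);
translate([429, 683, 452]) cube([517, 33, 452]);


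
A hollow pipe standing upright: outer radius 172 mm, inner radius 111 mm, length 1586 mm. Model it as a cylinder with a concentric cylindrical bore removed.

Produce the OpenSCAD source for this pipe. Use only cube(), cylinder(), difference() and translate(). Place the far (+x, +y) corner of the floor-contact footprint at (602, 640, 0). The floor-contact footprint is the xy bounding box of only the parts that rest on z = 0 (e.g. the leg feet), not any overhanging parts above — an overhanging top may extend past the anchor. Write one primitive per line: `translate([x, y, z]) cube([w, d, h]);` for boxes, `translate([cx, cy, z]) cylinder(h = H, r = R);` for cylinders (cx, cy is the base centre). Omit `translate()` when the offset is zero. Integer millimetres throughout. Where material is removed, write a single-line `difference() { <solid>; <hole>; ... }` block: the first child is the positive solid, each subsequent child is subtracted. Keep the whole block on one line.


difference() { translate([430, 468, 0]) cylinder(h = 1586, r = 172); translate([430, 468, 0]) cylinder(h = 1586, r = 111); }


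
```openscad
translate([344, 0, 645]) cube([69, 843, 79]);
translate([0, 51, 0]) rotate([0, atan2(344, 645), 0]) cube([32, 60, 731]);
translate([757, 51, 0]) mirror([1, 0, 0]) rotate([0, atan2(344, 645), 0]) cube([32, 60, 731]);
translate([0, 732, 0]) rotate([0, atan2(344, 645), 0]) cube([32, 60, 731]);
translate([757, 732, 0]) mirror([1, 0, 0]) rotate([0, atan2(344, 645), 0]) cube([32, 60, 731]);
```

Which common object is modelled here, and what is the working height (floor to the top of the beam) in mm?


A sawhorse. The overall height is 724 mm.

A beam across two mirrored pairs of raked legs — a sawhorse. The beam's underside is at z = 645 (matching the legs' vertical rise in atan2(344, 645)) and the beam is 79 mm tall, so its top is at 645 + 79 = 724 mm. The raked legs top out at the beam's underside, so that is the highest point.


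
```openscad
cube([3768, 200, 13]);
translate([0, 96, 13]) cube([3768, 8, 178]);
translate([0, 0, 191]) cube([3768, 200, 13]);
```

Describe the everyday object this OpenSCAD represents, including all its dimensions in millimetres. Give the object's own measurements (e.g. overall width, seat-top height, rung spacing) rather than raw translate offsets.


An I-beam lying along x, 3768 mm long. Overall section height 204 mm. Two flanges 200 mm wide (y) and 13 mm thick, one on the floor and one at the top; a web 8 mm thick runs between them, centred on the flange width.


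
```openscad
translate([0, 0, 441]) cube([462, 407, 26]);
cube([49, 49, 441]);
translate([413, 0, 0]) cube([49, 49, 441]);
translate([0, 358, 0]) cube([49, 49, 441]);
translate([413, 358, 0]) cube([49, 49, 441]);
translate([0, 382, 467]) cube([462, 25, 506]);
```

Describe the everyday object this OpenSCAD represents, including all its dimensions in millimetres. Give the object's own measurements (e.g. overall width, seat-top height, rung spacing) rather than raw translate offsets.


A chair. The seat is a 462×407×26 mm slab with its top at z = 467 mm, on four 49×49 mm corner legs (flush with the seat edges, standing on z = 0). A flat backrest 25 mm thick, 506 mm tall, spans the full seat width and rises from the seat top along its +y edge, rear face flush with the rear of the seat.


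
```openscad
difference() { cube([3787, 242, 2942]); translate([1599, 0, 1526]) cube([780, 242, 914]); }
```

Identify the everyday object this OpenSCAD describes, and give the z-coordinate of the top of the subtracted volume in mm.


A wall with a window opening. The window head height is 2440 mm.

A wall with a rectangular opening subtracted — a window. Sill at z = 1526, opening 914 mm tall, so the head is at 1526 + 914 = 2440 mm.


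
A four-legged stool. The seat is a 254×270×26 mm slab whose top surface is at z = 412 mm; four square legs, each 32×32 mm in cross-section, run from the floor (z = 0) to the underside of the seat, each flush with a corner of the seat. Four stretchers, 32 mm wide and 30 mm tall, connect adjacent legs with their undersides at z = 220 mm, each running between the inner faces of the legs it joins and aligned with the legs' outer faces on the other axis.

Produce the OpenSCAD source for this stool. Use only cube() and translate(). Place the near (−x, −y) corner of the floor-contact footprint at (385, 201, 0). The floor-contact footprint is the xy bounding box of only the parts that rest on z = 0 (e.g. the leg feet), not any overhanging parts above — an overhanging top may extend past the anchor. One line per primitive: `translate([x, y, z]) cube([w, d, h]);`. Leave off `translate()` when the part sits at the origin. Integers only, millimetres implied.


translate([385, 201, 386]) cube([254, 270, 26]);
translate([385, 201, 0]) cube([32, 32, 386]);
translate([607, 201, 0]) cube([32, 32, 386]);
translate([385, 439, 0]) cube([32, 32, 386]);
translate([607, 439, 0]) cube([32, 32, 386]);
translate([417, 201, 220]) cube([190, 32, 30]);
translate([417, 439, 220]) cube([190, 32, 30]);
translate([385, 233, 220]) cube([32, 206, 30]);
translate([607, 233, 220]) cube([32, 206, 30]);


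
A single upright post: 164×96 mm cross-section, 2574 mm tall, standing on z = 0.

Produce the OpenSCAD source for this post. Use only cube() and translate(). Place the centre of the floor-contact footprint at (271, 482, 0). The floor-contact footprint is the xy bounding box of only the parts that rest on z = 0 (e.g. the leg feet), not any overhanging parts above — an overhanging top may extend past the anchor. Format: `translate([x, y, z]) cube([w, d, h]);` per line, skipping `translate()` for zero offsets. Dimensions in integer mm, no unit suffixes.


translate([189, 434, 0]) cube([164, 96, 2574]);


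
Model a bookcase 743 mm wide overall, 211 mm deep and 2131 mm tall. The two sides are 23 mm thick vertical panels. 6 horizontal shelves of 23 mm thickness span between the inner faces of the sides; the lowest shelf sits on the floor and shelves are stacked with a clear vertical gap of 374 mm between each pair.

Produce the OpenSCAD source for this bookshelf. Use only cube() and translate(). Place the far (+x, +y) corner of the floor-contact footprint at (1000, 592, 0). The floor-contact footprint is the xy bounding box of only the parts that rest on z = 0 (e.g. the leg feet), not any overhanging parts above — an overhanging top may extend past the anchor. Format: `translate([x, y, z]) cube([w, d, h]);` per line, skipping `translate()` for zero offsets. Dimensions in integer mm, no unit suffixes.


translate([257, 381, 0]) cube([23, 211, 2131]);
translate([977, 381, 0]) cube([23, 211, 2131]);
translate([280, 381, 0]) cube([697, 211, 23]);
translate([280, 381, 397]) cube([697, 211, 23]);
translate([280, 381, 794]) cube([697, 211, 23]);
translate([280, 381, 1191]) cube([697, 211, 23]);
translate([280, 381, 1588]) cube([697, 211, 23]);
translate([280, 381, 1985]) cube([697, 211, 23]);


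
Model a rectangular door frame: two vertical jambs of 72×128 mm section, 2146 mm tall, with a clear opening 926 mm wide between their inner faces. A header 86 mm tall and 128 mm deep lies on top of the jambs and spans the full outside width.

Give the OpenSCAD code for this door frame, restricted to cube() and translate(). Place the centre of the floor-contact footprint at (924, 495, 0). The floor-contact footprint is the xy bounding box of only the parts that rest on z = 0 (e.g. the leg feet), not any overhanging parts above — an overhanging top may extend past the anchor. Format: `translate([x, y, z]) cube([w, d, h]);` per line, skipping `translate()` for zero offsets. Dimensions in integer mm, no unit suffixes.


translate([389, 431, 0]) cube([72, 128, 2146]);
translate([1387, 431, 0]) cube([72, 128, 2146]);
translate([389, 431, 2146]) cube([1070, 128, 86]);


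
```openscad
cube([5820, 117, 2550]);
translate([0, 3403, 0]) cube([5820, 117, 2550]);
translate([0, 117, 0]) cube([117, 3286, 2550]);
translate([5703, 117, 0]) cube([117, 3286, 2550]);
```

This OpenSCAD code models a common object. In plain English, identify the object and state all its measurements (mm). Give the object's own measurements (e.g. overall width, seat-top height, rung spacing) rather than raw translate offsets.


The wall frame of a small rectangular building: four walls, each 2550 mm tall and 117 mm thick, enclosing a footprint 5820 mm (x) by 3520 mm (y) outside-to-outside, with no floor or roof. The front and back walls (the −y and +y sides) span the full width; the two side walls fit between them.


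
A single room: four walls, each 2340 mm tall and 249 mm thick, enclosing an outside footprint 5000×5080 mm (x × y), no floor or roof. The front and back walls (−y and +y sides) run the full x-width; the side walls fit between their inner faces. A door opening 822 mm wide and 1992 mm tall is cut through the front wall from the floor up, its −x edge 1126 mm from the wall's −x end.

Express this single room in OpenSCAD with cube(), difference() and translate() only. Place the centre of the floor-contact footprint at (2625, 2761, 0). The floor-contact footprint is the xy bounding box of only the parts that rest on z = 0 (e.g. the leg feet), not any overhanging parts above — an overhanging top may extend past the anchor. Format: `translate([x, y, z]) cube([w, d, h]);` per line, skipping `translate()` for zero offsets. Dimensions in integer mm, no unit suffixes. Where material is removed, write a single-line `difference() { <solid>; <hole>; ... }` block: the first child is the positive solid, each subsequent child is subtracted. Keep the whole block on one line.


difference() { translate([125, 221, 0]) cube([5000, 249, 2340]); translate([1251, 221, 0]) cube([822, 249, 1992]); }
translate([125, 5052, 0]) cube([5000, 249, 2340]);
translate([125, 470, 0]) cube([249, 4582, 2340]);
translate([4876, 470, 0]) cube([249, 4582, 2340]);


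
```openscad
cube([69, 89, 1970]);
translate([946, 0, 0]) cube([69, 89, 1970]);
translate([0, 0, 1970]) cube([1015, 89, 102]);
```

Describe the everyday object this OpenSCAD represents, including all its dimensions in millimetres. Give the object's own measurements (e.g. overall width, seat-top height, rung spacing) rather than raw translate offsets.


A door frame. The clear opening is 877 mm wide and 1970 mm high. Two 69 mm wide jambs, 89 mm deep, stand either side of the opening from the floor to the top of the opening. A 102 mm thick head sits across the top of both jambs, spanning the full outside width of the frame.


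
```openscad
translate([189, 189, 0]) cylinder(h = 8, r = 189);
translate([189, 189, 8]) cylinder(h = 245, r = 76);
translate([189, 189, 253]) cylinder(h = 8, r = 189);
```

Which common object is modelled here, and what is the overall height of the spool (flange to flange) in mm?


A spool. The overall height is 261 mm.

Three coaxial cylinders, large–small–large — a spool. Two 8 mm flanges and a 245 mm core give 8 + 245 + 8 = 261 mm.


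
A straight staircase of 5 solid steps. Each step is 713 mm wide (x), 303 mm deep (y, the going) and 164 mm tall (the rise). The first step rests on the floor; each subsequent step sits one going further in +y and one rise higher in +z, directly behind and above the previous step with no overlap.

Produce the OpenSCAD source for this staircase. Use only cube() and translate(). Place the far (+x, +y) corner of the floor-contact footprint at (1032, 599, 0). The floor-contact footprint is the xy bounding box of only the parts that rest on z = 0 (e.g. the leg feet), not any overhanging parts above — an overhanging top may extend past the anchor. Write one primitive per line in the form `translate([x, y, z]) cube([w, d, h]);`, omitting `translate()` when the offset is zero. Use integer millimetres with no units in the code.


translate([319, 296, 0]) cube([713, 303, 164]);
translate([319, 599, 164]) cube([713, 303, 164]);
translate([319, 902, 328]) cube([713, 303, 164]);
translate([319, 1205, 492]) cube([713, 303, 164]);
translate([319, 1508, 656]) cube([713, 303, 164]);


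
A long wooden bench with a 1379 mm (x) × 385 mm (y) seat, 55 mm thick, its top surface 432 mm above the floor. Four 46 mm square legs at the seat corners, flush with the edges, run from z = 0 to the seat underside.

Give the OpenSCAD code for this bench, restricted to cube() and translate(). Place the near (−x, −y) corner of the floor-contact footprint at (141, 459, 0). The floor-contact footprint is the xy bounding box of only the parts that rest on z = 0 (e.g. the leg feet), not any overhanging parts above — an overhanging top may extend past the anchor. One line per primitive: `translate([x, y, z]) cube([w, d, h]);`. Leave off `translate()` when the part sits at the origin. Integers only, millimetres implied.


translate([141, 459, 377]) cube([1379, 385, 55]);
translate([141, 459, 0]) cube([46, 46, 377]);
translate([141, 798, 0]) cube([46, 46, 377]);
translate([1474, 459, 0]) cube([46, 46, 377]);
translate([1474, 798, 0]) cube([46, 46, 377]);


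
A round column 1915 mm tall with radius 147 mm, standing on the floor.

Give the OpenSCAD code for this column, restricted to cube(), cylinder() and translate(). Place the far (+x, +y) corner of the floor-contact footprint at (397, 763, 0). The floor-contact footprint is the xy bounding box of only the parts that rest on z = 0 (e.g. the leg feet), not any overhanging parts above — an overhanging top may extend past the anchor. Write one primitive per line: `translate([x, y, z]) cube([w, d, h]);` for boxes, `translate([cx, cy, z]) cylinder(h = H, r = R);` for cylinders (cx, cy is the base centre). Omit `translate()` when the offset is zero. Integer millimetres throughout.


translate([250, 616, 0]) cylinder(h = 1915, r = 147);


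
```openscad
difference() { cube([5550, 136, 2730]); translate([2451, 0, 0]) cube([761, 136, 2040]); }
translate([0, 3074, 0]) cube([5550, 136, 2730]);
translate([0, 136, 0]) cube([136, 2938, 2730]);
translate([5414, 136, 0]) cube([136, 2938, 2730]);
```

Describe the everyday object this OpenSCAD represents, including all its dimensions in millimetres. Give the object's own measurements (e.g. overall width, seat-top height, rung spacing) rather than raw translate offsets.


A single room: four walls, each 2730 mm tall and 136 mm thick, enclosing an outside footprint 5550×3210 mm (x × y), no floor or roof. The front and back walls (−y and +y sides) run the full x-width; the side walls fit between their inner faces. A door opening 761 mm wide and 2040 mm tall is cut through the front wall from the floor up, its −x edge 2451 mm from the wall's −x end.
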